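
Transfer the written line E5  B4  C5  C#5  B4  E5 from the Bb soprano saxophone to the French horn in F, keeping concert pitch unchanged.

A5 E5 F5 F#5 E5 A5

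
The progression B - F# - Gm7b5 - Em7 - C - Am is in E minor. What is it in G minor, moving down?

E minor down to G minor is a major sixth; each chord root moves by that interval while the quality stays the same.
B: root B down a major sixth → D, giving D.
F#: root F# down a major sixth → A, giving A.
Gm7b5: root G down a major sixth → Bb, giving Bbm7b5.
Em7: root E down a major sixth → G, giving Gm7.
C: root C down a major sixth → Eb, giving Eb.
Am: root A down a major sixth → C, giving Cm.

D A Bbm7b5 Gm7 Eb Cm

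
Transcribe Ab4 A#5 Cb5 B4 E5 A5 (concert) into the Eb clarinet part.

The Eb clarinet sounds a minor third above written, so the written part must be a minor third below concert — transpose each note down.
Ab4 becomes F4
A#5 becomes F##5
Cb5 becomes Ab4
B4 becomes G#4
E5 becomes C#5
A5 becomes F#5

F4 F##5 Ab4 G#4 C#5 F#5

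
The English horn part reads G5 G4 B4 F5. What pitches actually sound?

C5 C4 E4 Bb4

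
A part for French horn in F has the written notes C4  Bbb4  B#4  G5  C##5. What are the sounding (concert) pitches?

The French horn in F sounds a perfect fifth below written, so transpose each written note down a perfect fifth.
C4 becomes F3
Bbb4 becomes Ebb4
B#4 becomes E#4
G5 becomes C5
C##5 becomes F##4

F3 Ebb4 E#4 C5 F##4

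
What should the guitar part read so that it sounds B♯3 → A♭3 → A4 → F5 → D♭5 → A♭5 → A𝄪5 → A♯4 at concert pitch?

The guitar sounds a perfect octave below written, so the written part must be a perfect octave above concert — transpose each note up.
B#3 to B#4
Ab3 to Ab4
A4 to A5
F5 to F6
Db5 to Db6
Ab5 to Ab6
A##5 to A##6
A#4 to A#5

B#4 Ab4 A5 F6 Db6 Ab6 A##6 A#5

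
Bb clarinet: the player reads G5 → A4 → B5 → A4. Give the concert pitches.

F5 G4 A5 G4

The Bb clarinet sounds a major second below written, so transpose each written note down a major second.
G5 becomes F5
A4 becomes G4
B5 becomes A5
A4 becomes G4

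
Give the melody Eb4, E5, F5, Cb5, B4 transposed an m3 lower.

C4 C#5 D5 Ab4 G#4

Eb4 -> C4
E5 -> C#5
F5 -> D5
Cb5 -> Ab4
B4 -> G#4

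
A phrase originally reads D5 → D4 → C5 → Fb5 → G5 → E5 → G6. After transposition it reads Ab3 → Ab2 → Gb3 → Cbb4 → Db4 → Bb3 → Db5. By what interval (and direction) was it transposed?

From D5 to Ab3 is 11 letter names — an eleventh of some quality.
Ab3 to D5 is 18 semitones, which makes it an augmented eleventh; the second version is lower, so the direction is down.
Checking another pair — G6 → Db5 — gives the same interval.

down an augmented eleventh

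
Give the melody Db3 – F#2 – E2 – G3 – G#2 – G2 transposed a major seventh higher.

A major seventh up from Db3 gives C4.
F#2: a seventh up reaches E, and 11 semitones makes it E#3.
E2 up a major seventh is D#3.
A major seventh up from G3 gives F#4.
G#2 up a major seventh is F##3.
G2 up a major seventh is F#3.

C4 E#3 D#3 F#4 F##3 F#3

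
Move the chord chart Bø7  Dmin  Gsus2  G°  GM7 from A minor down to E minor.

F#ø7 Amin Dsus2 D° DM7

A minor down to E minor is a perfect fourth; each chord root moves by that interval while the quality stays the same.
Bø7: root B down a perfect fourth → F#, giving F#ø7.
Dmin: root D down a perfect fourth → A, giving Amin.
Gsus2: root G down a perfect fourth → D, giving Dsus2.
G°: root G down a perfect fourth → D, giving D°.
GM7: root G down a perfect fourth → D, giving DM7.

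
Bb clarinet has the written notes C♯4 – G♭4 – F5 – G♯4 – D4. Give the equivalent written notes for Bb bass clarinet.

First find concert pitch: the Bb clarinet sounds a major second below written, so C♯4 G♭4 F5 G♯4 D4 sounds B3 Fb4 Eb5 F#4 C4.
Then write for Bb bass clarinet: it sounds a major ninth below written, so the part must be a major ninth above concert.
B3 → C#5
Fb4 → Gb5
Eb5 → F6
F#4 → G#5
C4 → D5

C#5 Gb5 F6 G#5 D5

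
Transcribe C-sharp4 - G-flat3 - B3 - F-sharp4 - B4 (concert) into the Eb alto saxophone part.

A#4 Eb4 G#4 D#5 G#5

The Eb alto saxophone sounds a major sixth below written, so the written part must be a major sixth above concert — transpose each note up.
C#4 to A#4
Gb3 to Eb4
B3 to G#4
F#4 to D#5
B4 to G#5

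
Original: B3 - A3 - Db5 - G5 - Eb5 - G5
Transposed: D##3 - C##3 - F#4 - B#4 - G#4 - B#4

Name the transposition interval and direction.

down a diminished sixth

Take the first pair: B3 → D##3. B to D spans 6 letter names, so the interval is some kind of sixth.
D##3 to B3 is 7 semitones, which makes it a diminished sixth; the second version is lower, so the direction is down.
Checking another pair — G5 → B#4 — gives the same interval.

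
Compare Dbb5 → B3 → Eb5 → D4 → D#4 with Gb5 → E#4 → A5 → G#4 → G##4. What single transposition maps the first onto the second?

up an augmented fourth

From Dbb5 to Gb5 is 4 letter names — a fourth of some quality.
Dbb5 to Gb5 is 6 semitones, which makes it an augmented fourth; the second version is higher, so the direction is up.
Checking another pair — D#4 → G##4 — gives the same interval.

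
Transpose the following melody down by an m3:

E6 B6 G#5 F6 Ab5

C#6 G#6 E#5 D6 F5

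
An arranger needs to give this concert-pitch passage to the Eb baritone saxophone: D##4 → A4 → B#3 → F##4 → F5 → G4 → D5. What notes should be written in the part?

B##5 F#6 G##5 D##6 D7 E6 B6

The Eb baritone saxophone sounds a major thirteenth below written, so the written part must be a major thirteenth above concert — transpose each note up.
D##4 -> B##5
A4 -> F#6
B#3 -> G##5
F##4 -> D##6
F5 -> D7
G4 -> E6
D5 -> B6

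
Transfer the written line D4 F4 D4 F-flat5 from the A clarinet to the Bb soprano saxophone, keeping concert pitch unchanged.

C#4 E4 C#4 Eb5

First find concert pitch: the A clarinet sounds a minor third below written, so D4 F4 D4 F-flat5 sounds B3 D4 B3 Db5.
Then write for Bb soprano saxophone: it sounds a major second below written, so the part must be a major second above concert.
B3 → C#4
D4 → E4
B3 → C#4
Db5 → Eb5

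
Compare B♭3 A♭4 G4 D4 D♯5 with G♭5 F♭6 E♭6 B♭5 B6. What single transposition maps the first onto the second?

up a minor thirteenth

From Bb3 to Gb5 is 13 letter names — a thirteenth of some quality.
Bb3 to Gb5 is 20 semitones, which makes it a minor thirteenth; the second version is higher, so the direction is up.
Checking another pair — D#5 → B6 — gives the same interval.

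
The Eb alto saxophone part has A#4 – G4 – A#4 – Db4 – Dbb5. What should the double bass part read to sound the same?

C#5 Bb4 C#5 Fb4 Fbb5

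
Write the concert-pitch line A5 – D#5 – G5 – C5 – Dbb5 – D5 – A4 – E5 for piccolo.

A4 D#4 G4 C4 Dbb4 D4 A3 E4

Written C4 sounds as C5 on the piccolo, so concert pitches are written a perfect octave down.
A5 gives A4
D#5 gives D#4
G5 gives G4
C5 gives C4
Dbb5 gives Dbb4
D5 gives D4
A4 gives A3
E5 gives E4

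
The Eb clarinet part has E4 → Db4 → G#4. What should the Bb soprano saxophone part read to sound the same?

A4 Gb4 C#5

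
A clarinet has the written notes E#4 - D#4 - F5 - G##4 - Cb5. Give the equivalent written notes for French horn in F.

G##4 F##4 A5 B##4 Eb5

First find concert pitch: the A clarinet sounds a minor third below written, so E#4 D#4 F5 G##4 Cb5 sounds C##4 B#3 D5 E##4 Ab4.
Then write for French horn in F: it sounds a perfect fifth below written, so the part must be a perfect fifth above concert.
C##4 → G##4
B#3 → F##4
D5 → A5
E##4 → B##4
Ab4 → Eb5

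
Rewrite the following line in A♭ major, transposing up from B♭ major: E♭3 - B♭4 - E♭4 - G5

Db4 Ab5 Db5 F6

From B♭ up to A♭ is a minor seventh; apply that to each pitch.
Eb3 becomes Db4
Bb4 becomes Ab5
Eb4 becomes Db5
G5 becomes F6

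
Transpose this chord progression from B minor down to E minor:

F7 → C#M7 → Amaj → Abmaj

Bb7 F#M7 Dmaj Dbmaj

B minor down to E minor is a perfect fifth; each chord root moves by that interval while the quality stays the same.
F7: root F down a perfect fifth → Bb, giving Bb7.
C#M7: root C# down a perfect fifth → F#, giving F#M7.
Amaj: root A down a perfect fifth → D, giving Dmaj.
Abmaj: root Ab down a perfect fifth → Db, giving Dbmaj.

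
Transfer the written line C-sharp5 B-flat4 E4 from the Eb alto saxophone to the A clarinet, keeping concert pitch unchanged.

G4 Fb4 Bb3

First find concert pitch: the Eb alto saxophone sounds a major sixth below written, so C-sharp5 B-flat4 E4 sounds E4 Db4 G3.
Then write for A clarinet: it sounds a minor third below written, so the part must be a minor third above concert.
E4 → G4
Db4 → Fb4
G3 → Bb3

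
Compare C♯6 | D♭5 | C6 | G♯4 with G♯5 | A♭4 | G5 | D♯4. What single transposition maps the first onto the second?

Take the first pair: C#6 → G#5. C to G spans 4 letter names, so the interval is some kind of fourth.
G#5 to C#6 is 5 semitones, which makes it a perfect fourth; the second version is lower, so the direction is down.
Checking another pair — G#4 → D#4 — gives the same interval.

down a perfect fourth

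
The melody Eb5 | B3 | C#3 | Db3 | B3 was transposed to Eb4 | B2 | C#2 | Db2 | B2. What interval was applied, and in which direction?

down a perfect octave

From Eb5 to Eb4 is 8 letter names — an octave of some quality.
Eb4 to Eb5 is 12 semitones, which makes it a perfect octave; the second version is lower, so the direction is down.
Checking another pair — B3 → B2 — gives the same interval.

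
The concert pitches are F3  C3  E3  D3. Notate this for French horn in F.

The French horn in F sounds a perfect fifth below written, so the written part must be a perfect fifth above concert — transpose each note up.
F3 → C4
C3 → G3
E3 → B3
D3 → A3

C4 G3 B3 A3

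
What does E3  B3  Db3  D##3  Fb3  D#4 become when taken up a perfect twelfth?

B4 F#5 Ab4 A##4 Cb5 A#5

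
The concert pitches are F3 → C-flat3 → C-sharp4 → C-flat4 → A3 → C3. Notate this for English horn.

C4 Gb3 G#4 Gb4 E4 G3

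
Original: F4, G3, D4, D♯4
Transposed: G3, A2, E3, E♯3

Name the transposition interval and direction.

Take the first pair: F4 → G3. F to G spans 7 letter names, so the interval is some kind of seventh.
G3 to F4 is 10 semitones, which makes it a minor seventh; the second version is lower, so the direction is down.
Checking another pair — D#4 → E#3 — gives the same interval.

down a minor seventh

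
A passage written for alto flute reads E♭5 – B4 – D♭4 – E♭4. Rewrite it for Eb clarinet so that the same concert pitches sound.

G4 D#4 F3 G3

First find concert pitch: the alto flute sounds a perfect fourth below written, so E♭5 B4 D♭4 E♭4 sounds Bb4 F#4 Ab3 Bb3.
Then write for Eb clarinet: it sounds a minor third above written, so the part must be a minor third below concert.
Bb4 → G4
F#4 → D#4
Ab3 → F3
Bb3 → G3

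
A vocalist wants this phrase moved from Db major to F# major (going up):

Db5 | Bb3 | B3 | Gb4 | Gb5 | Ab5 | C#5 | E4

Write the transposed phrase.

F#5 D#4 D##4 B4 B5 C#6 E##5 G##4

From Db up to F# is an augmented third; apply that to each pitch.
Db5 → F#5
Bb3 → D#4
B3 → D##4
Gb4 → B4
Gb5 → B5
Ab5 → C#6
C#5 → E##5
E4 → G##4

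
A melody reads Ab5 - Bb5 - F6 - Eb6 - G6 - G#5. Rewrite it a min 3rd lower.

F5 G5 D6 C6 E6 E#5

Ab5 gives F5
Bb5 gives G5
F6 gives D6
Eb6 gives C6
G6 gives E6
G#5 gives E#5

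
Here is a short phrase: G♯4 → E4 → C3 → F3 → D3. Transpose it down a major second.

F#4 D4 Bb2 Eb3 C3

G#4 down a major second is F#4.
E4: a second down reaches D, and 2 semitones makes it D4.
C3: a second down reaches B, and 2 semitones makes it Bb2.
F3: a second down reaches E, and 2 semitones makes it Eb3.
D3: a second down reaches C, and 2 semitones makes it C3.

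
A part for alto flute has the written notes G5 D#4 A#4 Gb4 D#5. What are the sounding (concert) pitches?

D5 A#3 E#4 Db4 A#4

Written C4 on the alto flute sounds as G3, a perfect fourth lower; apply that shift to every note.
G5 to D5
D#4 to A#3
A#4 to E#4
Gb4 to Db4
D#5 to A#4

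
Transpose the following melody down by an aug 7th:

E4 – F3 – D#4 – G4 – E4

An augmented seventh down from E4 gives Fb3.
F3: a seventh down reaches G, and 12 semitones makes it Gbb2.
D#4: a seventh down reaches E, and 12 semitones makes it Eb3.
G4: a seventh down reaches A, and 12 semitones makes it Abb3.
An augmented seventh down from E4 gives Fb3.

Fb3 Gbb2 Eb3 Abb3 Fb3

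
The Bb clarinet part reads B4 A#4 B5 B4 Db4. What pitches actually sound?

A4 G#4 A5 A4 Cb4

Written C4 on the Bb clarinet sounds as Bb3, a major second lower; apply that shift to every note.
B4 -> A4
A#4 -> G#4
B5 -> A5
B4 -> A4
Db4 -> Cb4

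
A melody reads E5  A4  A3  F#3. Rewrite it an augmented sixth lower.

E5 becomes Gb4
A4 becomes Cb4
A3 becomes Cb3
F#3 becomes Ab2

Gb4 Cb4 Cb3 Ab2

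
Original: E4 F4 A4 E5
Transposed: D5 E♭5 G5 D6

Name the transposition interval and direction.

Take the first pair: E4 → D5. E to D spans 7 letter names, so the interval is some kind of seventh.
E4 to D5 is 10 semitones, which makes it a minor seventh; the second version is higher, so the direction is up.
Checking another pair — E5 → D6 — gives the same interval.

up a minor seventh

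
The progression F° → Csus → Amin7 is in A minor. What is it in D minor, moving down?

A minor down to D minor is a perfect fifth; each chord root moves by that interval while the quality stays the same.
F°: root F down a perfect fifth → Bb, giving Bb°.
Csus: root C down a perfect fifth → F, giving Fsus.
Amin7: root A down a perfect fifth → D, giving Dmin7.

Bb° Fsus Dmin7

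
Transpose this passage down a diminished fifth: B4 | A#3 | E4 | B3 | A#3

E#4 D##3 A#3 E#3 D##3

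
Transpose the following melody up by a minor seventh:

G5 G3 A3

F6 F4 G4

G5: a seventh up reaches F, and 10 semitones makes it F6.
G3: a seventh up reaches F, and 10 semitones makes it F4.
A3: a seventh up reaches G, and 10 semitones makes it G4.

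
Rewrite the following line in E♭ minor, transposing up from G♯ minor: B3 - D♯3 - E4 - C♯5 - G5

Gb4 Bb3 Cb5 Ab5 Ebb6

From G♯ up to E♭ is a diminished sixth; apply that to each pitch.
B3 -> Gb4
D#3 -> Bb3
E4 -> Cb5
C#5 -> Ab5
G5 -> Ebb6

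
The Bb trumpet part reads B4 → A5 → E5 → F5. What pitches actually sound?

A4 G5 D5 Eb5

Written C4 on the Bb trumpet sounds as Bb3, a major second lower; apply that shift to every note.
B4 to A4
A5 to G5
E5 to D5
F5 to Eb5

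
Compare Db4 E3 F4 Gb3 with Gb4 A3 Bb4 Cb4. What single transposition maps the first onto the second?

up a perfect fourth

From Db4 to Gb4 is 4 letter names — a fourth of some quality.
Db4 to Gb4 is 5 semitones, which makes it a perfect fourth; the second version is higher, so the direction is up.
Checking another pair — Gb3 → Cb4 — gives the same interval.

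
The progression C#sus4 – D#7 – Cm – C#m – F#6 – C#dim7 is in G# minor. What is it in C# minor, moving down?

G# minor down to C# minor is a perfect fifth; each chord root moves by that interval while the quality stays the same.
C#sus4: root C# down a perfect fifth → F#, giving F#sus4.
D#7: root D# down a perfect fifth → G#, giving G#7.
Cm: root C down a perfect fifth → F, giving Fm.
C#m: root C# down a perfect fifth → F#, giving F#m.
F#6: root F# down a perfect fifth → B, giving B6.
C#dim7: root C# down a perfect fifth → F#, giving F#dim7.

F#sus4 G#7 Fm F#m B6 F#dim7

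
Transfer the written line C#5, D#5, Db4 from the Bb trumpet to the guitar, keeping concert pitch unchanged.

First find concert pitch: the Bb trumpet sounds a major second below written, so C#5 D#5 Db4 sounds B4 C#5 Cb4.
Then write for guitar: it sounds a perfect octave below written, so the part must be a perfect octave above concert.
B4 → B5
C#5 → C#6
Cb4 → Cb5

B5 C#6 Cb5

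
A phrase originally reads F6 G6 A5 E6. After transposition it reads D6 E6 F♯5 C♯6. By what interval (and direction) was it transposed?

down a minor third

Take the first pair: F6 → D6. F to D spans 3 letter names, so the interval is some kind of third.
D6 to F6 is 3 semitones, which makes it a minor third; the second version is lower, so the direction is down.
Checking another pair — E6 → C#6 — gives the same interval.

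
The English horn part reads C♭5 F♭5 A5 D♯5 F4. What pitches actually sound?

The English horn sounds a perfect fifth below written, so transpose each written note down a perfect fifth.
Cb5 becomes Fb4
Fb5 becomes Bbb4
A5 becomes D5
D#5 becomes G#4
F4 becomes Bb3

Fb4 Bbb4 D5 G#4 Bb3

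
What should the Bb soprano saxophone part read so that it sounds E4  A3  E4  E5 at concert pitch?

Written C4 sounds as Bb3 on the Bb soprano saxophone, so concert pitches are written a major second up.
E4 becomes F#4
A3 becomes B3
E4 becomes F#4
E5 becomes F#5

F#4 B3 F#4 F#5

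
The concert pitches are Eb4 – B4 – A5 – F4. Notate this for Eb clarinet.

Written C4 sounds as Eb4 on the Eb clarinet, so concert pitches are written a minor third down.
Eb4 becomes C4
B4 becomes G#4
A5 becomes F#5
F4 becomes D4

C4 G#4 F#5 D4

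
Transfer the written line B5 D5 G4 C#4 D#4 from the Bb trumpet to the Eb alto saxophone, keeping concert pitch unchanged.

F#6 A5 D5 G#4 A#4

First find concert pitch: the Bb trumpet sounds a major second below written, so B5 D5 G4 C#4 D#4 sounds A5 C5 F4 B3 C#4.
Then write for Eb alto saxophone: it sounds a major sixth below written, so the part must be a major sixth above concert.
A5 → F#6
C5 → A5
F4 → D5
B3 → G#4
C#4 → A#4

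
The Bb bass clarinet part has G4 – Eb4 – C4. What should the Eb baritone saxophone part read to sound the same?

D5 Bb4 G4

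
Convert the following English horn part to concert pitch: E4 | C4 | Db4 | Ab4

The English horn sounds a perfect fifth below written, so transpose each written note down a perfect fifth.
E4 gives A3
C4 gives F3
Db4 gives Gb3
Ab4 gives Db4

A3 F3 Gb3 Db4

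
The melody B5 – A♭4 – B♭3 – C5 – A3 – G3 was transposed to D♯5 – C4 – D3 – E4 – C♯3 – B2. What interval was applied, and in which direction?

From B5 to D#5 is 6 letter names — a sixth of some quality.
D#5 to B5 is 8 semitones, which makes it a minor sixth; the second version is lower, so the direction is down.
Checking another pair — G3 → B2 — gives the same interval.

down a minor sixth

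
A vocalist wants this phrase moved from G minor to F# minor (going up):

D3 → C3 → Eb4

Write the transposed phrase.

C#4 B3 D5

G minor to F# minor up is a major seventh, so every note moves up by that interval.
D3 becomes C#4
C3 becomes B3
Eb4 becomes D5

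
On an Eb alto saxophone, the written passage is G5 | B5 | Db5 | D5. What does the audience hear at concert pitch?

Bb4 D5 Fb4 F4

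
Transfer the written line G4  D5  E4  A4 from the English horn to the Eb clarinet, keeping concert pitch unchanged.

First find concert pitch: the English horn sounds a perfect fifth below written, so G4 D5 E4 A4 sounds C4 G4 A3 D4.
Then write for Eb clarinet: it sounds a minor third above written, so the part must be a minor third below concert.
C4 → A3
G4 → E4
A3 → F#3
D4 → B3

A3 E4 F#3 B3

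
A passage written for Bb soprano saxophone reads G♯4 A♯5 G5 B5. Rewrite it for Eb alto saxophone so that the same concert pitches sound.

D#5 E#6 D6 F#6

First find concert pitch: the Bb soprano saxophone sounds a major second below written, so G♯4 A♯5 G5 B5 sounds F#4 G#5 F5 A5.
Then write for Eb alto saxophone: it sounds a major sixth below written, so the part must be a major sixth above concert.
F#4 → D#5
G#5 → E#6
F5 → D6
A5 → F#6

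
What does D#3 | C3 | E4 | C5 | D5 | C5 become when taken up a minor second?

E3 Db3 F4 Db5 Eb5 Db5

D#3 to E3
C3 to Db3
E4 to F4
C5 to Db5
D5 to Eb5
C5 to Db5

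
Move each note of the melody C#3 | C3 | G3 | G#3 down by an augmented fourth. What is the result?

G2 Gb2 Db3 D3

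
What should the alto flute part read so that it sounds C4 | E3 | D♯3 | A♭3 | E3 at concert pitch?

F4 A3 G#3 Db4 A3

Written C4 sounds as G3 on the alto flute, so concert pitches are written a perfect fourth up.
C4 -> F4
E3 -> A3
D#3 -> G#3
Ab3 -> Db4
E3 -> A3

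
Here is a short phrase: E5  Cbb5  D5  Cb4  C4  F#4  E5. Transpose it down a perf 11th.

E5 becomes B3
Cbb5 becomes Gbb3
D5 becomes A3
Cb4 becomes Gb2
C4 becomes G2
F#4 becomes C#3
E5 becomes B3

B3 Gbb3 A3 Gb2 G2 C#3 B3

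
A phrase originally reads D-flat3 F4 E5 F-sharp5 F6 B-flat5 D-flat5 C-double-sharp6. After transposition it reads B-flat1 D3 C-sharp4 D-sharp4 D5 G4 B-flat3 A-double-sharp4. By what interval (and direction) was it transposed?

From Db3 to Bb1 is 10 letter names — a tenth of some quality.
Bb1 to Db3 is 15 semitones, which makes it a minor tenth; the second version is lower, so the direction is down.
Checking another pair — C##6 → A##4 — gives the same interval.

down a minor tenth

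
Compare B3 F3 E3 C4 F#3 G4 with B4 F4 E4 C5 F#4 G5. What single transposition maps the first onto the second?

From B3 to B4 is 8 letter names — an octave of some quality.
B3 to B4 is 12 semitones, which makes it a perfect octave; the second version is higher, so the direction is up.
Checking another pair — G4 → G5 — gives the same interval.

up a perfect octave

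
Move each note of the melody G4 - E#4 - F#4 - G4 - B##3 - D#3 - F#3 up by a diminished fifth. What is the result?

Db5 B4 C5 Db5 F##4 A3 C4

G4 becomes Db5
E#4 becomes B4
F#4 becomes C5
G4 becomes Db5
B##3 becomes F##4
D#3 becomes A3
F#3 becomes C4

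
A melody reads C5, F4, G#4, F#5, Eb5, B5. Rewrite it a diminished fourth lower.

G#4 C#4 D##4 C##5 B4 F##5

C5 -> G#4
F4 -> C#4
G#4 -> D##4
F#5 -> C##5
Eb5 -> B4
B5 -> F##5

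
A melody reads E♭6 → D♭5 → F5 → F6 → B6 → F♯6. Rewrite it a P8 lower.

Eb6: an octave down reaches E, and 12 semitones makes it Eb5.
A perfect octave down from Db5 gives Db4.
F5 down a perfect octave is F4.
A perfect octave down from F6 gives F5.
B6: an octave down reaches B, and 12 semitones makes it B5.
F#6: an octave down reaches F, and 12 semitones makes it F#5.

Eb5 Db4 F4 F5 B5 F#5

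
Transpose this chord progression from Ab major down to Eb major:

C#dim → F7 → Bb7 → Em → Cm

G#dim C7 F7 Bm Gm

Ab major down to Eb major is a perfect fourth; each chord root moves by that interval while the quality stays the same.
C#dim: root C# down a perfect fourth → G#, giving G#dim.
F7: root F down a perfect fourth → C, giving C7.
Bb7: root Bb down a perfect fourth → F, giving F7.
Em: root E down a perfect fourth → B, giving Bm.
Cm: root C down a perfect fourth → G, giving Gm.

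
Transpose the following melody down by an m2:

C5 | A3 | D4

B4 G#3 C#4

C5 to B4
A3 to G#3
D4 to C#4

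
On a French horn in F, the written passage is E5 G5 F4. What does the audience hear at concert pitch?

A4 C5 Bb3

Written C4 on the French horn in F sounds as F3, a perfect fifth lower; apply that shift to every note.
E5 gives A4
G5 gives C5
F4 gives Bb3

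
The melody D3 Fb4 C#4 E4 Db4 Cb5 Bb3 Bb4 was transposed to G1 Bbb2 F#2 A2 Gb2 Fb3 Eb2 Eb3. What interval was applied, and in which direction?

down a perfect twelfth

Take the first pair: D3 → G1. D to G spans 12 letter names, so the interval is some kind of twelfth.
G1 to D3 is 19 semitones, which makes it a perfect twelfth; the second version is lower, so the direction is down.
Checking another pair — Bb4 → Eb3 — gives the same interval.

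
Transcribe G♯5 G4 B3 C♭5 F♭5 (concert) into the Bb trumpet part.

A#5 A4 C#4 Db5 Gb5

The Bb trumpet sounds a major second below written, so the written part must be a major second above concert — transpose each note up.
G#5 to A#5
G4 to A4
B3 to C#4
Cb5 to Db5
Fb5 to Gb5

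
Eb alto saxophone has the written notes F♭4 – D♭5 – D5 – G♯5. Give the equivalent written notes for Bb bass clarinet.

Bbb4 Gb5 G5 C#6

First find concert pitch: the Eb alto saxophone sounds a major sixth below written, so F♭4 D♭5 D5 G♯5 sounds Abb3 Fb4 F4 B4.
Then write for Bb bass clarinet: it sounds a major ninth below written, so the part must be a major ninth above concert.
Abb3 → Bbb4
Fb4 → Gb5
F4 → G5
B4 → C#6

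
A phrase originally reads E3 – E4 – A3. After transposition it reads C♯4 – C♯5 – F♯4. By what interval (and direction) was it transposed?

Take the first pair: E3 → C#4. E to C spans 6 letter names, so the interval is some kind of sixth.
E3 to C#4 is 9 semitones, which makes it a major sixth; the second version is higher, so the direction is up.
Checking another pair — A3 → F#4 — gives the same interval.

up a major sixth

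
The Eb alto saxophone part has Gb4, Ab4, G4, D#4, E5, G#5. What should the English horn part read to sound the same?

Fb4 Gb4 F4 C#4 D5 F#5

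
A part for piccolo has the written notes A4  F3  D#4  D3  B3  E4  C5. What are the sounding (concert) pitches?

Written C4 on the piccolo sounds as C5, a perfect octave higher; apply that shift to every note.
A4 gives A5
F3 gives F4
D#4 gives D#5
D3 gives D4
B3 gives B4
E4 gives E5
C5 gives C6

A5 F4 D#5 D4 B4 E5 C6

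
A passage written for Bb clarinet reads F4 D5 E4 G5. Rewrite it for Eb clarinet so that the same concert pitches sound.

First find concert pitch: the Bb clarinet sounds a major second below written, so F4 D5 E4 G5 sounds Eb4 C5 D4 F5.
Then write for Eb clarinet: it sounds a minor third above written, so the part must be a minor third below concert.
Eb4 → C4
C5 → A4
D4 → B3
F5 → D5

C4 A4 B3 D5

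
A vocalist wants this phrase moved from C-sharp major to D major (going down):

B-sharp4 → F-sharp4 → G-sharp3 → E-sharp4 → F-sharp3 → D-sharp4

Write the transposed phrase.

From C-sharp down to D is a major seventh; apply that to each pitch.
B#4 -> C#4
F#4 -> G3
G#3 -> A2
E#4 -> F#3
F#3 -> G2
D#4 -> E3

C#4 G3 A2 F#3 G2 E3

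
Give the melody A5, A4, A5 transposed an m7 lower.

B4 B3 B4

A5 gives B4
A4 gives B3
A5 gives B4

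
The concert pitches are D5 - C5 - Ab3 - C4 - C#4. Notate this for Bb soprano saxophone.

Written C4 sounds as Bb3 on the Bb soprano saxophone, so concert pitches are written a major second up.
D5 gives E5
C5 gives D5
Ab3 gives Bb3
C4 gives D4
C#4 gives D#4

E5 D5 Bb3 D4 D#4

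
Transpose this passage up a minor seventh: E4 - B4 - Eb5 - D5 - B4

E4 gives D5
B4 gives A5
Eb5 gives Db6
D5 gives C6
B4 gives A5

D5 A5 Db6 C6 A5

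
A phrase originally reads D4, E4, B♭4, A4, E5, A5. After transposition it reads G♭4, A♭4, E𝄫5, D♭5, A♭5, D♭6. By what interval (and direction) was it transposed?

up a diminished fourth

Take the first pair: D4 → Gb4. D to G spans 4 letter names, so the interval is some kind of fourth.
D4 to Gb4 is 4 semitones, which makes it a diminished fourth; the second version is higher, so the direction is up.
Checking another pair — A5 → Db6 — gives the same interval.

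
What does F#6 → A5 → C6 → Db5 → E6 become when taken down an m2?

E#6 G#5 B5 C5 D#6

F#6 gives E#6
A5 gives G#5
C6 gives B5
Db5 gives C5
E6 gives D#6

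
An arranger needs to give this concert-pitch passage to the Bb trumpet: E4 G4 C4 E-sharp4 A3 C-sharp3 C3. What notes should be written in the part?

F#4 A4 D4 F##4 B3 D#3 D3

The Bb trumpet sounds a major second below written, so the written part must be a major second above concert — transpose each note up.
E4 becomes F#4
G4 becomes A4
C4 becomes D4
E#4 becomes F##4
A3 becomes B3
C#3 becomes D#3
C3 becomes D3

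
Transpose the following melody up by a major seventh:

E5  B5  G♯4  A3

D#6 A#6 F##5 G#4

E5 -> D#6
B5 -> A#6
G#4 -> F##5
A3 -> G#4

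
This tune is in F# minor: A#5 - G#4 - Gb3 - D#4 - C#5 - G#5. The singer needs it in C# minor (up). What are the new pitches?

E#6 D#5 Db4 A#4 G#5 D#6

F# minor to C# minor up is a perfect fifth, so every note moves up by that interval.
A#5 gives E#6
G#4 gives D#5
Gb3 gives Db4
D#4 gives A#4
C#5 gives G#5
G#5 gives D#6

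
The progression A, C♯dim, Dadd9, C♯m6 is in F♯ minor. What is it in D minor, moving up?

F♯ minor up to D minor is a minor sixth; each chord root moves by that interval while the quality stays the same.
A: root A up a minor sixth → F, giving F.
C♯dim: root C♯ up a minor sixth → A, giving Adim.
Dadd9: root D up a minor sixth → Bb, giving Bbadd9.
C♯m6: root C♯ up a minor sixth → A, giving Am6.

F Adim Bbadd9 Am6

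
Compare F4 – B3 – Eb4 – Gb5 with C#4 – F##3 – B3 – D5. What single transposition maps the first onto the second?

down a diminished fourth

Take the first pair: F4 → C#4. F to C spans 4 letter names, so the interval is some kind of fourth.
C#4 to F4 is 4 semitones, which makes it a diminished fourth; the second version is lower, so the direction is down.
Checking another pair — Gb5 → D5 — gives the same interval.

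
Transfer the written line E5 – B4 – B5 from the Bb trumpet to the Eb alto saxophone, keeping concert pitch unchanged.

B5 F#5 F#6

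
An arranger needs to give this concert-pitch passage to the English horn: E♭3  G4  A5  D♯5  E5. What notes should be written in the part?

Bb3 D5 E6 A#5 B5

Written C4 sounds as F3 on the English horn, so concert pitches are written a perfect fifth up.
Eb3 to Bb3
G4 to D5
A5 to E6
D#5 to A#5
E5 to B5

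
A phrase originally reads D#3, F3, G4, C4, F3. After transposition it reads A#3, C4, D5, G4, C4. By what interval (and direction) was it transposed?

From D#3 to A#3 is 5 letter names — a fifth of some quality.
D#3 to A#3 is 7 semitones, which makes it a perfect fifth; the second version is higher, so the direction is up.
Checking another pair — F3 → C4 — gives the same interval.

up a perfect fifth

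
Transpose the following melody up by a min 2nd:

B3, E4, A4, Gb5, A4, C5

B3 → C4
E4 → F4
A4 → Bb4
Gb5 → Abb5
A4 → Bb4
C5 → Db5

C4 F4 Bb4 Abb5 Bb4 Db5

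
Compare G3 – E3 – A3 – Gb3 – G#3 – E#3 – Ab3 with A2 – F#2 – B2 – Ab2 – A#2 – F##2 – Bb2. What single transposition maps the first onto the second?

down a minor seventh

From G3 to A2 is 7 letter names — a seventh of some quality.
A2 to G3 is 10 semitones, which makes it a minor seventh; the second version is lower, so the direction is down.
Checking another pair — Ab3 → Bb2 — gives the same interval.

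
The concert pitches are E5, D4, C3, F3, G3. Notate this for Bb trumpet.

F#5 E4 D3 G3 A3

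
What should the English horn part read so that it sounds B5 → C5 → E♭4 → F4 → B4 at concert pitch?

Written C4 sounds as F3 on the English horn, so concert pitches are written a perfect fifth up.
B5 to F#6
C5 to G5
Eb4 to Bb4
F4 to C5
B4 to F#5

F#6 G5 Bb4 C5 F#5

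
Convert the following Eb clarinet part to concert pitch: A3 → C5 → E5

C4 Eb5 G5

The Eb clarinet sounds a minor third above written, so transpose each written note up a minor third.
A3 gives C4
C5 gives Eb5
E5 gives G5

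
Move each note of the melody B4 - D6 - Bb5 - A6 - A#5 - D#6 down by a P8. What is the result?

B3 D5 Bb4 A5 A#4 D#5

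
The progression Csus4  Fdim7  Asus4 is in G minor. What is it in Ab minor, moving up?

Dbsus4 Gbdim7 Bbsus4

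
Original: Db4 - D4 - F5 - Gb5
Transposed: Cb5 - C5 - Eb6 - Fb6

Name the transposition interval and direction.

up a minor seventh

Take the first pair: Db4 → Cb5. D to C spans 7 letter names, so the interval is some kind of seventh.
Db4 to Cb5 is 10 semitones, which makes it a minor seventh; the second version is higher, so the direction is up.
Checking another pair — Gb5 → Fb6 — gives the same interval.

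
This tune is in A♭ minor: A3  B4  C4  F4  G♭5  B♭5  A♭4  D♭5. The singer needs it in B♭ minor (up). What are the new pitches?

B3 C#5 D4 G4 Ab5 C6 Bb4 Eb5

A♭ minor to B♭ minor up is a major second, so every note moves up by that interval.
A3 to B3
B4 to C#5
C4 to D4
F4 to G4
Gb5 to Ab5
Bb5 to C6
Ab4 to Bb4
Db5 to Eb5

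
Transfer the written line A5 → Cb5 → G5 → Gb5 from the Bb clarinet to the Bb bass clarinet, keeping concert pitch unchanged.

A6 Cb6 G6 Gb6

First find concert pitch: the Bb clarinet sounds a major second below written, so A5 Cb5 G5 Gb5 sounds G5 Bbb4 F5 Fb5.
Then write for Bb bass clarinet: it sounds a major ninth below written, so the part must be a major ninth above concert.
G5 → A6
Bbb4 → Cb6
F5 → G6
Fb5 → Gb6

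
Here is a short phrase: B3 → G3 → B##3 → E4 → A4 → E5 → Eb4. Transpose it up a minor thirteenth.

B3 becomes G5
G3 becomes Eb5
B##3 becomes G##5
E4 becomes C6
A4 becomes F6
E5 becomes C7
Eb4 becomes Cb6

G5 Eb5 G##5 C6 F6 C7 Cb6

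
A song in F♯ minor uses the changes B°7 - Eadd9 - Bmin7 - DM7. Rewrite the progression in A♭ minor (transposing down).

Db°7 Gbadd9 Dbmin7 FbM7

F♯ minor down to A♭ minor is an augmented sixth; each chord root moves by that interval while the quality stays the same.
B°7: root B down an augmented sixth → Db, giving Db°7.
Eadd9: root E down an augmented sixth → Gb, giving Gbadd9.
Bmin7: root B down an augmented sixth → Db, giving Dbmin7.
DM7: root D down an augmented sixth → Fb, giving FbM7.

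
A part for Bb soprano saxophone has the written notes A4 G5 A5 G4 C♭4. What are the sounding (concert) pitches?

G4 F5 G5 F4 Bbb3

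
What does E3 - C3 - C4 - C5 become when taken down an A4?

Bb2 Gb2 Gb3 Gb4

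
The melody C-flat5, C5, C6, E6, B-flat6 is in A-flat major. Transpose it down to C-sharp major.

E4 E#4 E#5 G##5 D#6

A-flat major to C-sharp major down is a diminished sixth, so every note moves down by that interval.
Cb5 gives E4
C5 gives E#4
C6 gives E#5
E6 gives G##5
Bb6 gives D#6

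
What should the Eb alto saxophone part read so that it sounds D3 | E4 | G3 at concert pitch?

B3 C#5 E4

The Eb alto saxophone sounds a major sixth below written, so the written part must be a major sixth above concert — transpose each note up.
D3 gives B3
E4 gives C#5
G3 gives E4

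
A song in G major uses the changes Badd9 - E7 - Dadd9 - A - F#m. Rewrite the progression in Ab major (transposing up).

Cadd9 F7 Ebadd9 Bb Gm

G major up to Ab major is a minor second; each chord root moves by that interval while the quality stays the same.
Badd9: root B up a minor second → C, giving Cadd9.
E7: root E up a minor second → F, giving F7.
Dadd9: root D up a minor second → Eb, giving Ebadd9.
A: root A up a minor second → Bb, giving Bb.
F#m: root F# up a minor second → G, giving Gm.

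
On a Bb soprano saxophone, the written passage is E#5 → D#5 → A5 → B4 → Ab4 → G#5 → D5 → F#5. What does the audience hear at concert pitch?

D#5 C#5 G5 A4 Gb4 F#5 C5 E5

Written C4 on the Bb soprano saxophone sounds as Bb3, a major second lower; apply that shift to every note.
E#5 becomes D#5
D#5 becomes C#5
A5 becomes G5
B4 becomes A4
Ab4 becomes Gb4
G#5 becomes F#5
D5 becomes C5
F#5 becomes E5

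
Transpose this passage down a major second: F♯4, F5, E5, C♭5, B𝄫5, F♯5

F#4 gives E4
F5 gives Eb5
E5 gives D5
Cb5 gives Bbb4
Bbb5 gives Abb5
F#5 gives E5

E4 Eb5 D5 Bbb4 Abb5 E5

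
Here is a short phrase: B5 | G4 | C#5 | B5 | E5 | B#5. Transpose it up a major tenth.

D#7 B5 E#6 D#7 G#6 D##7

B5: a tenth up reaches D, and 16 semitones makes it D#7.
G4 up a major tenth is B5.
C#5: a tenth up reaches E, and 16 semitones makes it E#6.
B5: a tenth up reaches D, and 16 semitones makes it D#7.
E5: a tenth up reaches G, and 16 semitones makes it G#6.
A major tenth up from B#5 gives D##7.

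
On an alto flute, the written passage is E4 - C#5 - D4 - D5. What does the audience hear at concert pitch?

B3 G#4 A3 A4

The alto flute sounds a perfect fourth below written, so transpose each written note down a perfect fourth.
E4 gives B3
C#5 gives G#4
D4 gives A3
D5 gives A4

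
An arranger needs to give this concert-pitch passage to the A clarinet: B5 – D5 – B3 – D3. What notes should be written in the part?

D6 F5 D4 F3

Written C4 sounds as A3 on the A clarinet, so concert pitches are written a minor third up.
B5 becomes D6
D5 becomes F5
B3 becomes D4
D3 becomes F3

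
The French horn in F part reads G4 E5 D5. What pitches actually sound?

C4 A4 G4

Written C4 on the French horn in F sounds as F3, a perfect fifth lower; apply that shift to every note.
G4 becomes C4
E5 becomes A4
D5 becomes G4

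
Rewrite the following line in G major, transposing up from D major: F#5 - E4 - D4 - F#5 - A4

From D up to G is a perfect fourth; apply that to each pitch.
F#5 becomes B5
E4 becomes A4
D4 becomes G4
F#5 becomes B5
A4 becomes D5

B5 A4 G4 B5 D5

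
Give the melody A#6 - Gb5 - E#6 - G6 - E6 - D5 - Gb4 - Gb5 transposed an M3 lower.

F#6 Ebb5 C#6 Eb6 C6 Bb4 Ebb4 Ebb5

A#6: a third down reaches F, and 4 semitones makes it F#6.
Gb5 down a major third is Ebb5.
E#6 down a major third is C#6.
G6 down a major third is Eb6.
A major third down from E6 gives C6.
A major third down from D5 gives Bb4.
Gb4: a third down reaches E, and 4 semitones makes it Ebb4.
A major third down from Gb5 gives Ebb5.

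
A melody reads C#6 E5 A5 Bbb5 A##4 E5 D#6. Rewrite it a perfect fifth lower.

F#5 A4 D5 Ebb5 D##4 A4 G#5

C#6 to F#5
E5 to A4
A5 to D5
Bbb5 to Ebb5
A##4 to D##4
E5 to A4
D#6 to G#5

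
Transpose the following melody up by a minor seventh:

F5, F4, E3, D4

Eb6 Eb5 D4 C5

F5 to Eb6
F4 to Eb5
E3 to D4
D4 to C5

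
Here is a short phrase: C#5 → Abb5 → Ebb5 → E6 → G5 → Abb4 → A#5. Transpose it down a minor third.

A minor third down from C#5 gives A#4.
Abb5: a third down reaches F, and 3 semitones makes it Fb5.
A minor third down from Ebb5 gives Cb5.
E6 down a minor third is C#6.
G5 down a minor third is E5.
Abb4: a third down reaches F, and 3 semitones makes it Fb4.
A minor third down from A#5 gives F##5.

A#4 Fb5 Cb5 C#6 E5 Fb4 F##5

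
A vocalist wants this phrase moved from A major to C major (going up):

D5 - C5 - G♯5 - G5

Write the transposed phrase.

F5 Eb5 B5 Bb5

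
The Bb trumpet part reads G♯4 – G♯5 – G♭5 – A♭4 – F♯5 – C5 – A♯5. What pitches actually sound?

F#4 F#5 Fb5 Gb4 E5 Bb4 G#5

Written C4 on the Bb trumpet sounds as Bb3, a major second lower; apply that shift to every note.
G#4 → F#4
G#5 → F#5
Gb5 → Fb5
Ab4 → Gb4
F#5 → E5
C5 → Bb4
A#5 → G#5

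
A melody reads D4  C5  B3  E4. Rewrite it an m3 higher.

F4 Eb5 D4 G4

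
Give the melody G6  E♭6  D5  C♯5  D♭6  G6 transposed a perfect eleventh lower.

D5 Bb4 A3 G#3 Ab4 D5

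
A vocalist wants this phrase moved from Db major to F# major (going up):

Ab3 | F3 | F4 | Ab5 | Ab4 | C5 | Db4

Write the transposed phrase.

C#4 A#3 A#4 C#6 C#5 E#5 F#4

From Db up to F# is an augmented third; apply that to each pitch.
Ab3 to C#4
F3 to A#3
F4 to A#4
Ab5 to C#6
Ab4 to C#5
C5 to E#5
Db4 to F#4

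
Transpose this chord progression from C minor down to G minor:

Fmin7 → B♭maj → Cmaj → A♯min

C minor down to G minor is a perfect fourth; each chord root moves by that interval while the quality stays the same.
Fmin7: root F down a perfect fourth → C, giving Cmin7.
B♭maj: root B♭ down a perfect fourth → F, giving Fmaj.
Cmaj: root C down a perfect fourth → G, giving Gmaj.
A♯min: root A♯ down a perfect fourth → E#, giving E#min.

Cmin7 Fmaj Gmaj E#min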